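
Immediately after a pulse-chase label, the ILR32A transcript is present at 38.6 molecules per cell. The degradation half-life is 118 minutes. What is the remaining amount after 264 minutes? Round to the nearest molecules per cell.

Number of half-lives: n = 264/118 ≈ 2.2373.
Remaining = 38.6 × (1/2)^2.2373 = 38.6 × 0.21208 ≈ 8.1865 molecules per cell.

8 molecules per cell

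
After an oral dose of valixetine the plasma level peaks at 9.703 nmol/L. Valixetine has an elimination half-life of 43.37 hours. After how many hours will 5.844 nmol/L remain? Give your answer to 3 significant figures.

31.7 hours

Fraction remaining = 5.844/9.703 ≈ 0.60229.
n = log₂(9.703/5.844) = ln(1.6603)/ln 2 ≈ 0.73147 half-lives.
t = n × t½ = 0.73147 × 43.37 ≈ 31.724 hours.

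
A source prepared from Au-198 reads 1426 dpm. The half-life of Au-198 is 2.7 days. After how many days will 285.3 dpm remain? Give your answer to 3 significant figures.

Fraction remaining = 285.3/1426 ≈ 0.20007.
n = log₂(1426/285.3) = ln(4.9982)/ln 2 ≈ 2.3214 half-lives.
t = n × t½ = 2.3214 × 2.7 ≈ 6.2678 days.

6.27 days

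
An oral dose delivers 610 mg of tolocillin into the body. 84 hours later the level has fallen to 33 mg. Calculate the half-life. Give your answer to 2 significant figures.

A/A₀ = 33/610 ≈ 0.054098.
n = log₂(18.485) ≈ 4.2083 half-lives elapsed in 84 hours.
t½ = 84/4.2083 ≈ 19.961 hours.

20 hours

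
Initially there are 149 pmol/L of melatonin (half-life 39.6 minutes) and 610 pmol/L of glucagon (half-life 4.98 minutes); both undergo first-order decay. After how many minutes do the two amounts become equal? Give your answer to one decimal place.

11.6 minutes

Set 149·(1/2)^(t/39.6) = 610·(1/2)^(t/4.98).
Taking log₂: log₂(149/610) = t·(1/39.6 − 1/4.98).
log₂(0.24426) = -2.0335; 1/39.6 − 1/4.98 = -0.17555.
t = -2.0335 / -0.17555 ≈ 11.584 minutes.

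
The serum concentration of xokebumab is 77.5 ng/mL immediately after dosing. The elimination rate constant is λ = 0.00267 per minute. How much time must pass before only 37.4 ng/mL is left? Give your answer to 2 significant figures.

t½ = ln 2 / λ = 0.69315 / 0.00267 ≈ 259.61 minutes.
Fraction remaining = 37.4/77.5 ≈ 0.48258.
n = log₂(77.5/37.4) = ln(2.0722)/ln 2 ≈ 1.0512 half-lives.
t = n × t½ = 1.0512 × 259.61 ≈ 272.89 minutes.

270 minutes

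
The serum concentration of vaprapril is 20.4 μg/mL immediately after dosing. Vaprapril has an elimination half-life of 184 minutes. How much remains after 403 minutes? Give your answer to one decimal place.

Number of half-lives: n = 403/184 ≈ 2.1902.
Remaining = 20.4 × (1/2)^2.1902 = 20.4 × 0.21912 ≈ 4.47 μg/mL.

4.5 μg/mL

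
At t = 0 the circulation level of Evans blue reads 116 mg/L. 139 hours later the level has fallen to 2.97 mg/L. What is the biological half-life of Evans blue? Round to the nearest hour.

A/A₀ = 2.97/116 ≈ 0.025603.
n = log₂(39.057) ≈ 5.2875 half-lives elapsed in 139 hours.
t½ = 139/5.2875 ≈ 26.288 hours.

26 hours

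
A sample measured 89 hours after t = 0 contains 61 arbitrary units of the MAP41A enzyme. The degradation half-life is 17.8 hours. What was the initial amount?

1952 arbitrary units

Number of half-lives elapsed: n = 89/17.8 ≈ 5.
A₀ = A × 2^n = 61 × 2^5 = 61 × 32 ≈ 1952 arbitrary units.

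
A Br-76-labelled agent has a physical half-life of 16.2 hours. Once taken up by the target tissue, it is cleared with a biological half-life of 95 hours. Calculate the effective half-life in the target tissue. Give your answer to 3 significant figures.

1/t_eff = 1/t_phys + 1/t_biol = 1/16.2 + 1/95 = 0.072255 per hour.
t_eff = 16.2 × 95 / (16.2 + 95) ≈ 13.84 hours.

13.8 hours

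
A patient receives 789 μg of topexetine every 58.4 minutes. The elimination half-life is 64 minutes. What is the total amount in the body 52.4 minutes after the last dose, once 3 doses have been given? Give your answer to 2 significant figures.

The 3 doses were given 169.2, 110.8, 52.4 minutes ago.
Total = 789·(1/2)^(169.2/64) + 789·(1/2)^(110.8/64) + 789·(1/2)^(52.4/64)
      = 126.25 + 237.64 + 447.31 ≈ 811.2 μg.

810 μg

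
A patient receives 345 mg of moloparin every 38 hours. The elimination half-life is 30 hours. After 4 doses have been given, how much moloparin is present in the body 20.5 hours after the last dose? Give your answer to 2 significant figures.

The 4 doses were given 134.5, 96.5, 58.5, 20.5 hours ago.
Total = 345·(1/2)^(134.5/30) + 345·(1/2)^(96.5/30) + 345·(1/2)^(58.5/30) + 345·(1/2)^(20.5/30)
      = 15.424 + 37.111 + 89.292 + 214.84 ≈ 356.67 mg.

360 mg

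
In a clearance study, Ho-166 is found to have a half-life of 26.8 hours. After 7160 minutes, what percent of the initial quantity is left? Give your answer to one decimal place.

4.6%

7160 minutes = 119.333 hours.
n = 119.333/26.8 ≈ 4.4527 half-lives.
Fraction remaining = (1/2)^4.4527 ≈ 0.045666, i.e. 4.5666%.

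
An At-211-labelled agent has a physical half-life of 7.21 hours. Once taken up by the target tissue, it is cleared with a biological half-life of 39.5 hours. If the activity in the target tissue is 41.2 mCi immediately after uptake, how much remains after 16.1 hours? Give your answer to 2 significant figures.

1/t_eff = 1/t_phys + 1/t_biol = 1/7.21 + 1/39.5 = 0.16401 per hour.
t_eff = 7.21 × 39.5 / (7.21 + 39.5) ≈ 6.0971 hours.
Remaining = 41.2 × (1/2)^(16.1/6.0971) = 41.2 × (1/2)^2.6406 ≈ 6.6069 mCi.

6.6 mCi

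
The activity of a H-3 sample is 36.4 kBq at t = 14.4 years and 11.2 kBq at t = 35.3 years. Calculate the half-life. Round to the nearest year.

12 years

Over Δt = 35.3 − 14.4 = 20.9 years, the level fell by a factor of 36.4/11.2 ≈ 3.25.
n = log₂(3.25) ≈ 1.7004 half-lives, so t½ = 20.9/1.7004 ≈ 12.291 years.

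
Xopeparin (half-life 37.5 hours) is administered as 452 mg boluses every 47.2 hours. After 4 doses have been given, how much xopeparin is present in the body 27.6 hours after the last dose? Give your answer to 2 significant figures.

450 mg

The 4 doses were given 169.2, 122, 74.8, 27.6 hours ago.
Total = 452·(1/2)^(169.2/37.5) + 452·(1/2)^(122/37.5) + 452·(1/2)^(74.8/37.5) + 452·(1/2)^(27.6/37.5)
      = 19.81 + 47.401 + 113.42 + 271.38 ≈ 452.01 mg.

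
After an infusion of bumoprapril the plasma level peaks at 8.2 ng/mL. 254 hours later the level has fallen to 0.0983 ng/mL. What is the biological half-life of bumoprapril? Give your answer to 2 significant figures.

40 hours

A/A₀ = 0.0983/8.2 ≈ 0.011988.
n = log₂(83.418) ≈ 6.3823 half-lives elapsed in 254 hours.
t½ = 254/6.3823 ≈ 39.798 hours.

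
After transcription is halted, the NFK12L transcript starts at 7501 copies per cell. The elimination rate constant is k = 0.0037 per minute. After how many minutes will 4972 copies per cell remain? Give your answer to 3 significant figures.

111 minutes

t½ = ln 2 / k = 0.69315 / 0.0037 ≈ 187.34 minutes.
Fraction remaining = 4972/7501 ≈ 0.66284.
n = log₂(7501/4972) = ln(1.5086)/ln 2 ≈ 0.59326 half-lives.
t = n × t½ = 0.59326 × 187.34 ≈ 111.14 minutes.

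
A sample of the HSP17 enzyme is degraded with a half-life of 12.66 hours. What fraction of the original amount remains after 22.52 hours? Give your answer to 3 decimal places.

0.291

n = 22.52/12.66 ≈ 1.7788 half-lives.
Fraction remaining = (1/2)^1.7788 ≈ 0.29142.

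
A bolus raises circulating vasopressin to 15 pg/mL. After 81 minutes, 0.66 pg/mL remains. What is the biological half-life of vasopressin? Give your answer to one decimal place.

18.0 minutes

A/A₀ = 0.66/15 ≈ 0.044.
n = log₂(22.727) ≈ 4.5064 half-lives elapsed in 81 minutes.
t½ = 81/4.5064 ≈ 17.975 minutes.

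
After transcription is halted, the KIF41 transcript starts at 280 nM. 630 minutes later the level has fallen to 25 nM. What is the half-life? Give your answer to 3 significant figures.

181 minutes

A/A₀ = 25/280 ≈ 0.089286.
n = log₂(11.2) ≈ 3.4854 half-lives elapsed in 630 minutes.
t½ = 630/3.4854 ≈ 180.75 minutes.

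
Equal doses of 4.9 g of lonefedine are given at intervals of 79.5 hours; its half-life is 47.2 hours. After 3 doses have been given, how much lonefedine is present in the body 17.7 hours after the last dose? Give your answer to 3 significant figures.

5.32 g

The 3 doses were given 176.7, 97.2, 17.7 hours ago.
Total = 4.9·(1/2)^(176.7/47.2) + 4.9·(1/2)^(97.2/47.2) + 4.9·(1/2)^(17.7/47.2)
      = 0.3658 + 1.1757 + 3.7784 ≈ 5.3199 g.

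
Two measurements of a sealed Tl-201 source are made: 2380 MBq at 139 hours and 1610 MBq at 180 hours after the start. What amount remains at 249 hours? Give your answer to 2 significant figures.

Over Δt = 180 − 139 = 41 hours, the level fell by a factor of 2380/1610 ≈ 1.4783.
n = log₂(1.4783) ≈ 0.5639 half-lives, so t½ = 41/0.5639 ≈ 72.708 hours.
From t = 180 to t = 249: 1610 × (1/2)^((249−180)/72.708) ≈ 833.96 MBq.

830 MBq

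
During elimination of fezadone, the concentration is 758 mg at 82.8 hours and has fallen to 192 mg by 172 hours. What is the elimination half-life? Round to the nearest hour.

Over Δt = 172 − 82.8 = 89.2 hours, the level fell by a factor of 758/192 ≈ 3.9479.
n = log₂(3.9479) ≈ 1.9811 half-lives, so t½ = 89.2/1.9811 ≈ 45.026 hours.

45 hours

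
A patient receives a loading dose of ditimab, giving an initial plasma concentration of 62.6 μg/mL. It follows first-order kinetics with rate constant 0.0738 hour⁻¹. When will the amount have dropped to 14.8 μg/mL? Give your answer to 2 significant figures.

20 hours

t½ = ln 2 / k = 0.69315 / 0.0738 ≈ 9.3922 hours.
Fraction remaining = 14.8/62.6 ≈ 0.23642.
n = log₂(62.6/14.8) = ln(4.2297)/ln 2 ≈ 2.0806 half-lives.
t = n × t½ = 2.0806 × 9.3922 ≈ 19.541 hours.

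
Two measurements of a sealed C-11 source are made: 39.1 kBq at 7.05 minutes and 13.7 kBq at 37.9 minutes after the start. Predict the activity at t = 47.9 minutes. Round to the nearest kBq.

10 kBq

Over Δt = 37.9 − 7.05 = 30.85 minutes, the level fell by a factor of 39.1/13.7 ≈ 2.854.
n = log₂(2.854) ≈ 1.513 half-lives, so t½ = 30.85/1.513 ≈ 20.39 minutes.
From t = 37.9 to t = 47.9: 13.7 × (1/2)^((47.9−37.9)/20.39) ≈ 9.7518 kBq.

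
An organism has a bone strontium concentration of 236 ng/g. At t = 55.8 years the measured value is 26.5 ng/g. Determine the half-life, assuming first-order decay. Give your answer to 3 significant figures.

A/A₀ = 26.5/236 ≈ 0.11229.
n = log₂(8.9057) ≈ 3.1547 half-lives elapsed in 55.8 years.
t½ = 55.8/3.1547 ≈ 17.688 years.

17.7 years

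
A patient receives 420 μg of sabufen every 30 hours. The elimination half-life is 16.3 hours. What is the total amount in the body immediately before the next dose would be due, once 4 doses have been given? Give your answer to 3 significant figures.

162 μg

The 4 doses were given 120, 90, 60, 30 hours ago.
Total = 420·(1/2)^(120/16.3) + 420·(1/2)^(90/16.3) + 420·(1/2)^(60/16.3) + 420·(1/2)^(30/16.3)
      = 2.5532 + 9.1437 + 32.746 + 117.28 ≈ 161.72 μg.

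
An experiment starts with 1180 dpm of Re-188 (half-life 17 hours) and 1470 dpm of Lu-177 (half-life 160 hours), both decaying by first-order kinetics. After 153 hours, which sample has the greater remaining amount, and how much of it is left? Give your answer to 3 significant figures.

Lu-177, 758 dpm

Re-188: 1180 × (1/2)^9 ≈ 2.3047 dpm.
Lu-177: 1470 × (1/2)^0.95625 ≈ 757.63 dpm.
Lu-177 has more remaining, at ≈ 757.63 dpm.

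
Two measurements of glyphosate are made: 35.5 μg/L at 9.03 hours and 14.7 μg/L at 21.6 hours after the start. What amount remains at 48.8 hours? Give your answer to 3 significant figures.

Over Δt = 21.6 − 9.03 = 12.57 hours, the level fell by a factor of 35.5/14.7 ≈ 2.415.
n = log₂(2.415) ≈ 1.272 half-lives, so t½ = 12.57/1.272 ≈ 9.8821 hours.
From t = 21.6 to t = 48.8: 14.7 × (1/2)^((48.8−21.6)/9.8821) ≈ 2.1814 μg/L.

2.18 μg/L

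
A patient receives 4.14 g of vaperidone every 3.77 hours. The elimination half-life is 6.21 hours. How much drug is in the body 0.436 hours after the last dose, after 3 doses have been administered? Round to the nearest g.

8 g

The 3 doses were given 7.976, 4.206, 0.436 hours ago.
Total = 4.14·(1/2)^(7.976/6.21) + 4.14·(1/2)^(4.206/6.21) + 4.14·(1/2)^(0.436/6.21)
      = 1.6997 + 2.5889 + 3.9433 ≈ 8.2319 g.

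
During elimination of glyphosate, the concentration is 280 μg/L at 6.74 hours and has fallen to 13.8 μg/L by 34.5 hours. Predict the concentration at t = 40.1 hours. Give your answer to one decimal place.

Over Δt = 34.5 − 6.74 = 27.76 hours, the level fell by a factor of 280/13.8 ≈ 20.29.
n = log₂(20.29) ≈ 4.3427 half-lives, so t½ = 27.76/4.3427 ≈ 6.3924 hours.
From t = 34.5 to t = 40.1: 13.8 × (1/2)^((40.1−34.5)/6.3924) ≈ 7.519 μg/L.

7.5 μg/L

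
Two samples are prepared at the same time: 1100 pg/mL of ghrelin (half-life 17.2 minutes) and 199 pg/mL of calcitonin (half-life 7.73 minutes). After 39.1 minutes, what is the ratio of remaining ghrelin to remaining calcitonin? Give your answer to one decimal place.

38.1

ghrelin: 1100 × (1/2)^(39.1/17.2) = 1100 × (1/2)^2.2733 ≈ 227.55 pg/mL.
calcitonin: 199 × (1/2)^(39.1/7.73) = 199 × (1/2)^5.0582 ≈ 5.9728 pg/mL.
Ratio ≈ 227.55 / 5.9728 ≈ 38.097.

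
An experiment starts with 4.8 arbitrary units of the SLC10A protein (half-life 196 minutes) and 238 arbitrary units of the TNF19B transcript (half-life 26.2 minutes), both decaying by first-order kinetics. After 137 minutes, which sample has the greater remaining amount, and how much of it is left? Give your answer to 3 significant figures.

SLC10A protein: 4.8 × (1/2)^0.69898 ≈ 2.9568 arbitrary units.
TNF19B transcript: 238 × (1/2)^5.229 ≈ 6.3458 arbitrary units.
TNF19B transcript has more remaining, at ≈ 6.3458 arbitrary units.

TNF19B transcript, 6.35 arbitrary units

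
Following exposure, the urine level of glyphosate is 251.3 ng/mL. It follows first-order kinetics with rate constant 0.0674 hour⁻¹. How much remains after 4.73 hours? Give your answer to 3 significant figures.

183 ng/mL

t½ = ln 2 / k = 0.69315 / 0.0674 ≈ 10.284 hours.
Number of half-lives: n = 4.73/10.284 ≈ 0.45993.
Remaining = 251.3 × (1/2)^0.45993 = 251.3 × 0.72702 ≈ 182.7 ng/mL.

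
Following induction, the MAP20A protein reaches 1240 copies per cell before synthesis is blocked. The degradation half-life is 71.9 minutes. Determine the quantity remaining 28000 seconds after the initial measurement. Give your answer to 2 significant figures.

Convert the elapsed time: 28000 seconds = 466.667 minutes.
Number of half-lives: n = 466.667/71.9 ≈ 6.4905.
Remaining = 1240 × (1/2)^6.4905 = 1240 × 0.011122 ≈ 13.791 copies per cell.

14 copies per cell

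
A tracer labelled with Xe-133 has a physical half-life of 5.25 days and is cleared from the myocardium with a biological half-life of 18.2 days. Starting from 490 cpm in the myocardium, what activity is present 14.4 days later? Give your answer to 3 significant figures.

42.3 cpm

1/t_eff = 1/t_phys + 1/t_biol = 1/5.25 + 1/18.2 = 0.24542 per day.
t_eff = 5.25 × 18.2 / (5.25 + 18.2) ≈ 4.0746 days.
Remaining = 490 × (1/2)^(14.4/4.0746) = 490 × (1/2)^3.5341 ≈ 42.3 cpm.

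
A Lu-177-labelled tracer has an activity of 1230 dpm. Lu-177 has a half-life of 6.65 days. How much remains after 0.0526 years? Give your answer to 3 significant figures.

166 dpm

Convert the elapsed time: 0.0526 years = 19.199 days.
Number of half-lives: n = 19.199/6.65 ≈ 2.8871.
Remaining = 1230 × (1/2)^2.8871 = 1230 × 0.13518 ≈ 166.27 dpm.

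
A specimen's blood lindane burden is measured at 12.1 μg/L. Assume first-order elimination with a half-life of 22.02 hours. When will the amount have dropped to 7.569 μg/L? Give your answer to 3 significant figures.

14.9 hours

Fraction remaining = 7.569/12.1 ≈ 0.62554.
n = log₂(12.1/7.569) = ln(1.5986)/ln 2 ≈ 0.67683 half-lives.
t = n × t½ = 0.67683 × 22.02 ≈ 14.904 hours.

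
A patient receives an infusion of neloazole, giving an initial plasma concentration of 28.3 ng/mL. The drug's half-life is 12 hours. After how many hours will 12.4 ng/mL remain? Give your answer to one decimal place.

14.3 hours

Fraction remaining = 12.4/28.3 ≈ 0.43816.
n = log₂(28.3/12.4) = ln(2.2823)/ln 2 ≈ 1.1905 half-lives.
t = n × t½ = 1.1905 × 12 ≈ 14.286 hours.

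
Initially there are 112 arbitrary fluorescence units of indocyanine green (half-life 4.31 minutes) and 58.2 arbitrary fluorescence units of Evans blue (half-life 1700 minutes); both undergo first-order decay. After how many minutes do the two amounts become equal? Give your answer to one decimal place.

Set 112·(1/2)^(t/4.31) = 58.2·(1/2)^(t/1700).
Taking log₂: log₂(112/58.2) = t·(1/4.31 − 1/1700).
log₂(1.9244) = 0.94441; 1/4.31 − 1/1700 = 0.23143.
t = 0.94441 / 0.23143 ≈ 4.0807 minutes.

4.1 minutes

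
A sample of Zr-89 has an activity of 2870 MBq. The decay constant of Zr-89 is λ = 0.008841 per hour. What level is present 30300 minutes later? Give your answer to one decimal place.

33.0 MBq

t½ = ln 2 / λ = 0.69315 / 0.008841 ≈ 78.401 hours.
Convert the elapsed time: 30300 minutes = 505 hours.
Number of half-lives: n = 505/78.401 ≈ 6.4412.
Remaining = 2870 × (1/2)^6.4412 = 2870 × 0.011508 ≈ 33.028 MBq.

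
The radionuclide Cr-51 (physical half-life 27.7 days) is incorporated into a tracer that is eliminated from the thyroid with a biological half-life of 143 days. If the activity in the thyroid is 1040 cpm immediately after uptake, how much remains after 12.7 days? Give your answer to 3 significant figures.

1/t_eff = 1/t_phys + 1/t_biol = 1/27.7 + 1/143 = 0.043094 per day.
t_eff = 27.7 × 143 / (27.7 + 143) ≈ 23.205 days.
Remaining = 1040 × (1/2)^(12.7/23.205) = 1040 × (1/2)^0.54729 ≈ 711.67 cpm.

712 cpm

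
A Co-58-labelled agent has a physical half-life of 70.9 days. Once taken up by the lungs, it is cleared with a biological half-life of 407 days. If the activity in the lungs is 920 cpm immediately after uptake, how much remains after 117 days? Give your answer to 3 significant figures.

1/t_eff = 1/t_phys + 1/t_biol = 1/70.9 + 1/407 = 0.016561 per day.
t_eff = 70.9 × 407 / (70.9 + 407) ≈ 60.381 days.
Remaining = 920 × (1/2)^(117/60.381) = 920 × (1/2)^1.9377 ≈ 240.15 cpm.

240 cpm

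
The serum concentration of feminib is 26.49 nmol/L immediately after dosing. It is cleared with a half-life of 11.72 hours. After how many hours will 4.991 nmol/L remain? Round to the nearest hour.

28 hours

Fraction remaining = 4.991/26.49 ≈ 0.18841.
n = log₂(26.49/4.991) = ln(5.3076)/ln 2 ≈ 2.408 half-lives.
t = n × t½ = 2.408 × 11.72 ≈ 28.222 hours.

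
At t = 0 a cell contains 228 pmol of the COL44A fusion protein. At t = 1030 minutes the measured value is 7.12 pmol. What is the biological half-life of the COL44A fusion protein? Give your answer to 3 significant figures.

206 minutes

A/A₀ = 7.12/228 ≈ 0.031228.
n = log₂(32.022) ≈ 5.001 half-lives elapsed in 1030 minutes.
t½ = 1030/5.001 ≈ 205.96 minutes.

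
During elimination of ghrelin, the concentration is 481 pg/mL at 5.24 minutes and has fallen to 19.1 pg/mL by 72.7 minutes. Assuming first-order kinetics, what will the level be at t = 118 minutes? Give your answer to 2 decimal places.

2.19 pg/mL

Over Δt = 72.7 − 5.24 = 67.46 minutes, the level fell by a factor of 481/19.1 ≈ 25.183.
n = log₂(25.183) ≈ 4.6544 half-lives, so t½ = 67.46/4.6544 ≈ 14.494 minutes.
From t = 72.7 to t = 118: 19.1 × (1/2)^((118−72.7)/14.494) ≈ 2.1886 pg/mL.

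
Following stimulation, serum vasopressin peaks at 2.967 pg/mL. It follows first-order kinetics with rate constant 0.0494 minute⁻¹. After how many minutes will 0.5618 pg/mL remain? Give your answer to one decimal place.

33.7 minutes

t½ = ln 2 / k = 0.69315 / 0.0494 ≈ 14.031 minutes.
Fraction remaining = 0.5618/2.967 ≈ 0.18935.
n = log₂(2.967/0.5618) = ln(5.2812)/ln 2 ≈ 2.4009 half-lives.
t = n × t½ = 2.4009 × 14.031 ≈ 33.687 minutes.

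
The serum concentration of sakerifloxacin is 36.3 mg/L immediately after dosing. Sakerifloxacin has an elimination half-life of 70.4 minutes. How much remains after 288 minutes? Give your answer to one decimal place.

Number of half-lives: n = 288/70.4 ≈ 4.0909.
Remaining = 36.3 × (1/2)^4.0909 = 36.3 × 0.058683 ≈ 2.1302 mg/L.

2.1 mg/L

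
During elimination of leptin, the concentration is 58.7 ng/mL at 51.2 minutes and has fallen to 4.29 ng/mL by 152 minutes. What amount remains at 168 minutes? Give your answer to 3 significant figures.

Over Δt = 152 − 51.2 = 100.8 minutes, the level fell by a factor of 58.7/4.29 ≈ 13.683.
n = log₂(13.683) ≈ 3.7743 half-lives, so t½ = 100.8/3.7743 ≈ 26.707 minutes.
From t = 152 to t = 168: 4.29 × (1/2)^((168−152)/26.707) ≈ 2.8321 ng/mL.

2.83 ng/mL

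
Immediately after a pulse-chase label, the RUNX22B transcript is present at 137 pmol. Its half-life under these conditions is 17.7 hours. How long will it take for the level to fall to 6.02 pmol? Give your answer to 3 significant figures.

Fraction remaining = 6.02/137 ≈ 0.043942.
n = log₂(137/6.02) = ln(22.757)/ln 2 ≈ 4.5083 half-lives.
t = n × t½ = 4.5083 × 17.7 ≈ 79.796 hours.

79.8 hours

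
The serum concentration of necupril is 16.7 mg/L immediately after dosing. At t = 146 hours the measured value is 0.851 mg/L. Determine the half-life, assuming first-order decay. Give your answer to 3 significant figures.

A/A₀ = 0.851/16.7 ≈ 0.050958.
n = log₂(19.624) ≈ 4.2945 half-lives elapsed in 146 hours.
t½ = 146/4.2945 ≈ 33.997 hours.

34.0 hours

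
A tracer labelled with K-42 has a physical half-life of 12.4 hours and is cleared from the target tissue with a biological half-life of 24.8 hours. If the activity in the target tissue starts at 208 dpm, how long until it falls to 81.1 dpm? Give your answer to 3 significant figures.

11.2 hours

1/t_eff = 1/t_phys + 1/t_biol = 1/12.4 + 1/24.8 = 0.12097 per hour.
t_eff = 12.4 × 24.8 / (12.4 + 24.8) ≈ 8.2667 hours.
n = log₂(208/81.1) ≈ 1.3588; t = 1.3588 × 8.2667 ≈ 11.233 hours.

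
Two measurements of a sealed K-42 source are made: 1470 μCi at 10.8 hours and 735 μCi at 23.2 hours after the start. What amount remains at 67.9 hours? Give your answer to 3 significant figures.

Over Δt = 23.2 − 10.8 = 12.4 hours, the level fell by a factor of 1470/735 ≈ 2.
n = log₂(2) ≈ 1 half-lives, so t½ = 12.4/1 ≈ 12.4 hours.
From t = 23.2 to t = 67.9: 735 × (1/2)^((67.9−23.2)/12.4) ≈ 60.412 μCi.

60.4 μCi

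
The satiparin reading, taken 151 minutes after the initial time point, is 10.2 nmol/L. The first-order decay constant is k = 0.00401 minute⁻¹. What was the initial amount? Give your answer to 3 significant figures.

t½ = ln 2 / k = 0.69315 / 0.00401 ≈ 172.85 minutes.
Number of half-lives elapsed: n = 151/172.85 ≈ 0.87357.
A₀ = A × 2^n = 10.2 × 2^0.87357 = 10.2 × 1.8322 ≈ 18.688 nmol/L.

18.7 nmol/L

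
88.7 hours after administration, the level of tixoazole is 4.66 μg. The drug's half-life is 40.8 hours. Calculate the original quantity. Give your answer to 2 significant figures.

Number of half-lives elapsed: n = 88.7/40.8 ≈ 2.174.
A₀ = A × 2^n = 4.66 × 2^2.174 = 4.66 × 4.5128 ≈ 21.03 μg.

21 μg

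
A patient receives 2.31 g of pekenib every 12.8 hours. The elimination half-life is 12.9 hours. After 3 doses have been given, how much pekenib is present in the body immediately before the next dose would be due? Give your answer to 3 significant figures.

2.04 g

The 3 doses were given 38.4, 25.6, 12.8 hours ago.
Total = 2.31·(1/2)^(38.4/12.9) + 2.31·(1/2)^(25.6/12.9) + 2.31·(1/2)^(12.8/12.9)
      = 0.29344 + 0.58374 + 1.1612 ≈ 2.0384 g.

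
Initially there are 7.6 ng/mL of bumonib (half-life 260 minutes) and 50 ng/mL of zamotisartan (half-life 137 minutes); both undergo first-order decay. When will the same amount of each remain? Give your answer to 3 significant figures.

787 minutes

Set 7.6·(1/2)^(t/260) = 50·(1/2)^(t/137).
Taking log₂: log₂(7.6/50) = t·(1/260 − 1/137).
log₂(0.152) = -2.7179; 1/260 − 1/137 = -0.0034531.
t = -2.7179 / -0.0034531 ≈ 787.07 minutes.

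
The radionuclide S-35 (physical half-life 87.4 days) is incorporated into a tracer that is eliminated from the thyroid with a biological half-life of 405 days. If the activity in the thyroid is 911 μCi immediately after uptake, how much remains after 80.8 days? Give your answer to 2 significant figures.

420 μCi

1/t_eff = 1/t_phys + 1/t_biol = 1/87.4 + 1/405 = 0.013911 per day.
t_eff = 87.4 × 405 / (87.4 + 405) ≈ 71.887 days.
Remaining = 911 × (1/2)^(80.8/71.887) = 911 × (1/2)^1.124 ≈ 417.99 μCi.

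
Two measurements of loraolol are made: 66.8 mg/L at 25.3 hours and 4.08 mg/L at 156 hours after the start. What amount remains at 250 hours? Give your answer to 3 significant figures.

Over Δt = 156 − 25.3 = 130.7 hours, the level fell by a factor of 66.8/4.08 ≈ 16.373.
n = log₂(16.373) ≈ 4.0332 half-lives, so t½ = 130.7/4.0332 ≈ 32.406 hours.
From t = 156 to t = 250: 4.08 × (1/2)^((250−156)/32.406) ≈ 0.54634 mg/L.

0.546 mg/L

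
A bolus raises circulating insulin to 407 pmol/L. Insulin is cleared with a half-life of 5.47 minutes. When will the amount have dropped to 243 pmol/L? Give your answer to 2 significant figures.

4.1 minutes

Fraction remaining = 243/407 ≈ 0.59705.
n = log₂(407/243) = ln(1.6749)/ln 2 ≈ 0.74407 half-lives.
t = n × t½ = 0.74407 × 5.47 ≈ 4.0701 minutes.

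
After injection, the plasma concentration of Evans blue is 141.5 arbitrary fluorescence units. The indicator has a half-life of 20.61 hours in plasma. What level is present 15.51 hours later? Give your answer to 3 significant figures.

84.0 arbitrary fluorescence units

Number of half-lives: n = 15.51/20.61 ≈ 0.75255.
Remaining = 141.5 × (1/2)^0.75255 = 141.5 × 0.59355 ≈ 83.988 arbitrary fluorescence units.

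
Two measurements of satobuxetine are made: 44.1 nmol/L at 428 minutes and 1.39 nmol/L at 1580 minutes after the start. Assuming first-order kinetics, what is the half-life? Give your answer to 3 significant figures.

231 minutes

Over Δt = 1580 − 428 = 1152 minutes, the level fell by a factor of 44.1/1.39 ≈ 31.727.
n = log₂(31.727) ≈ 4.9876 half-lives, so t½ = 1152/4.9876 ≈ 230.97 minutes.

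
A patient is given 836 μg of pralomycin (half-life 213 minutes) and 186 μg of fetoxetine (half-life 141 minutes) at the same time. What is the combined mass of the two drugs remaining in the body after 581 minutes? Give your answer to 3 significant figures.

pralomycin: 836 × (1/2)^(581/213) = 836 × (1/2)^2.7277 ≈ 126.21 μg.
fetoxetine: 186 × (1/2)^(581/141) = 186 × (1/2)^4.1206 ≈ 10.693 μg.
Total = 126.21 + 10.693 ≈ 136.9 μg.

137 μg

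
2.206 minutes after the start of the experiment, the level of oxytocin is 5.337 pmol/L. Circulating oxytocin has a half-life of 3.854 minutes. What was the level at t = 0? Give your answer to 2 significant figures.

7.9 pmol/L

Number of half-lives elapsed: n = 2.206/3.854 ≈ 0.57239.
A₀ = A × 2^n = 5.337 × 2^0.57239 = 5.337 × 1.487 ≈ 7.9361 pmol/L.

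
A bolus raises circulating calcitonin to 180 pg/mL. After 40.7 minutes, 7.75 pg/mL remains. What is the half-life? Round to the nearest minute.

9 minutes

A/A₀ = 7.75/180 ≈ 0.043056.
n = log₂(23.226) ≈ 4.5377 half-lives elapsed in 40.7 minutes.
t½ = 40.7/4.5377 ≈ 8.9694 minutes.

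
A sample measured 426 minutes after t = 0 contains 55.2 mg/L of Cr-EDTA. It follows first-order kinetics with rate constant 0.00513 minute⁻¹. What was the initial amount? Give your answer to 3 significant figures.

491 mg/L

t½ = ln 2 / k = 0.69315 / 0.00513 ≈ 135.12 minutes.
Number of half-lives elapsed: n = 426/135.12 ≈ 3.1528.
A₀ = A × 2^n = 55.2 × 2^3.1528 = 55.2 × 8.894 ≈ 490.95 mg/L.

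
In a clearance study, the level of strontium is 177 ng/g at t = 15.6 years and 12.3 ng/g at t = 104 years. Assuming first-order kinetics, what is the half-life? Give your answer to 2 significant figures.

Over Δt = 104 − 15.6 = 88.4 years, the level fell by a factor of 177/12.3 ≈ 14.39.
n = log₂(14.39) ≈ 3.847 half-lives, so t½ = 88.4/3.847 ≈ 22.979 years.

23 years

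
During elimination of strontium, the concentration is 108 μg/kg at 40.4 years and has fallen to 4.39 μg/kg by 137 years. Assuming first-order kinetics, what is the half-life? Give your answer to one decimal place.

Over Δt = 137 − 40.4 = 96.6 years, the level fell by a factor of 108/4.39 ≈ 24.601.
n = log₂(24.601) ≈ 4.6207 half-lives, so t½ = 96.6/4.6207 ≈ 20.906 years.

20.9 years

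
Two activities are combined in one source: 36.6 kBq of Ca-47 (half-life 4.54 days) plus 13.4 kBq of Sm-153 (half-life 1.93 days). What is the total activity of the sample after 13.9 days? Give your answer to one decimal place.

4.5 kBq

Ca-47: 36.6 × (1/2)^(13.9/4.54) = 36.6 × (1/2)^3.0617 ≈ 4.3835 kBq.
Sm-153: 13.4 × (1/2)^(13.9/1.93) = 13.4 × (1/2)^7.2021 ≈ 0.091005 kBq.
Total = 4.3835 + 0.091005 ≈ 4.4745 kBq.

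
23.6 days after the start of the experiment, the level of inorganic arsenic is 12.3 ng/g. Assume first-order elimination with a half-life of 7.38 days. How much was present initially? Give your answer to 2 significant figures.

Number of half-lives elapsed: n = 23.6/7.38 ≈ 3.1978.
A₀ = A × 2^n = 12.3 × 2^3.1978 = 12.3 × 9.1758 ≈ 112.86 ng/g.

110 ng/g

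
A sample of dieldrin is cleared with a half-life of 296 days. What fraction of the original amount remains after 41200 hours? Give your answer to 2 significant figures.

41200 hours = 1716.67 days.
n = 1716.67/296 ≈ 5.7995 half-lives.
Fraction remaining = (1/2)^5.7995 ≈ 0.017954.

0.018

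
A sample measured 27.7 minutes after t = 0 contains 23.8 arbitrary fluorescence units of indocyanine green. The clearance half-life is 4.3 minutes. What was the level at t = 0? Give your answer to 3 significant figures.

2070 arbitrary fluorescence units

Number of half-lives elapsed: n = 27.7/4.3 ≈ 6.4419.
A₀ = A × 2^n = 23.8 × 2^6.4419 = 23.8 × 86.935 ≈ 2069 arbitrary fluorescence units.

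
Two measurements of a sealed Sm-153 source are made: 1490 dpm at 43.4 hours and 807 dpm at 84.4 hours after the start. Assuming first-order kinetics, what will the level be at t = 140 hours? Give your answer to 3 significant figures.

351 dpm

Over Δt = 84.4 − 43.4 = 41 hours, the level fell by a factor of 1490/807 ≈ 1.8463.
n = log₂(1.8463) ≈ 0.88467 half-lives, so t½ = 41/0.88467 ≈ 46.345 hours.
From t = 84.4 to t = 140: 807 × (1/2)^((140−84.4)/46.345) ≈ 351.34 dpm.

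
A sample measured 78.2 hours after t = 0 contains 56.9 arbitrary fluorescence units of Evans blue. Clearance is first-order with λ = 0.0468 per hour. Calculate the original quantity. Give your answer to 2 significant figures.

t½ = ln 2 / λ = 0.69315 / 0.0468 ≈ 14.811 hours.
Number of half-lives elapsed: n = 78.2/14.811 ≈ 5.2799.
A₀ = A × 2^n = 56.9 × 2^5.2799 = 56.9 × 38.852 ≈ 2210.7 arbitrary fluorescence units.

2200 arbitrary fluorescence units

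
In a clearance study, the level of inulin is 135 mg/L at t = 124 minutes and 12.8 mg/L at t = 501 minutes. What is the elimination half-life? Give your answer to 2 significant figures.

Over Δt = 501 − 124 = 377 minutes, the level fell by a factor of 135/12.8 ≈ 10.547.
n = log₂(10.547) ≈ 3.3987 half-lives, so t½ = 377/3.3987 ≈ 110.92 minutes.

110 minutes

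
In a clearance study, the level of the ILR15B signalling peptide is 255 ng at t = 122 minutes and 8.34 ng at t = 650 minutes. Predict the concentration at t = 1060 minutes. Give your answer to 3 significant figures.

Over Δt = 650 − 122 = 528 minutes, the level fell by a factor of 255/8.34 ≈ 30.576.
n = log₂(30.576) ≈ 4.9343 half-lives, so t½ = 528/4.9343 ≈ 107.01 minutes.
From t = 650 to t = 1060: 8.34 × (1/2)^((1060−650)/107.01) ≈ 0.5858 ng.

0.586 ng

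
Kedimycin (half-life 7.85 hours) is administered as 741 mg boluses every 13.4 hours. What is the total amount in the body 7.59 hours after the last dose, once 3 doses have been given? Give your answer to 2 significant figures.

The 3 doses were given 34.39, 20.99, 7.59 hours ago.
Total = 741·(1/2)^(34.39/7.85) + 741·(1/2)^(20.99/7.85) + 741·(1/2)^(7.59/7.85)
      = 35.566 + 116.12 + 379.1 ≈ 530.79 mg.

530 mg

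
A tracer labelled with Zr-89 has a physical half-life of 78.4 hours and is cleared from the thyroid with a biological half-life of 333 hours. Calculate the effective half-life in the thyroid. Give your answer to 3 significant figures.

1/t_eff = 1/t_phys + 1/t_biol = 1/78.4 + 1/333 = 0.015758 per hour.
t_eff = 78.4 × 333 / (78.4 + 333) ≈ 63.459 hours.

63.5 hours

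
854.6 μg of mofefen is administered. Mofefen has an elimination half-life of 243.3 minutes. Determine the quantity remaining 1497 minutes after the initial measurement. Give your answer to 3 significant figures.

Number of half-lives: n = 1497/243.3 ≈ 6.1529.
Remaining = 854.6 × (1/2)^6.1529 = 854.6 × 0.014054 ≈ 12.01 μg.

12.0 μg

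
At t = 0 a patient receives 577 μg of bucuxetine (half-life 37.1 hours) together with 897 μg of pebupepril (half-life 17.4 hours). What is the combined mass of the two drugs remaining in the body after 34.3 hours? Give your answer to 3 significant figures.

533 μg

bucuxetine: 577 × (1/2)^(34.3/37.1) = 577 × (1/2)^0.92453 ≈ 303.99 μg.
pebupepril: 897 × (1/2)^(34.3/17.4) = 897 × (1/2)^1.9713 ≈ 228.76 μg.
Total = 303.99 + 228.76 ≈ 532.76 μg.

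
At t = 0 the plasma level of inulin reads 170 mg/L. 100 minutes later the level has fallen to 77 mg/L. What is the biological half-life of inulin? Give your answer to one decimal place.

87.5 minutes

A/A₀ = 77/170 ≈ 0.45294.
n = log₂(2.2078) ≈ 1.1426 half-lives elapsed in 100 minutes.
t½ = 100/1.1426 ≈ 87.519 minutes.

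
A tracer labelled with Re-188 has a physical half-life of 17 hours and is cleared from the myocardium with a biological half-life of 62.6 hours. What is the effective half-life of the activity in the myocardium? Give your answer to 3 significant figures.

1/t_eff = 1/t_phys + 1/t_biol = 1/17 + 1/62.6 = 0.074798 per hour.
t_eff = 17 × 62.6 / (17 + 62.6) ≈ 13.369 hours.

13.4 hours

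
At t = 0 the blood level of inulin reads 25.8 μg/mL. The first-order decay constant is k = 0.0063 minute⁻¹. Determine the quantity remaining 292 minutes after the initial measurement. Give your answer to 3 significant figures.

4.10 μg/mL

t½ = ln 2 / k = 0.69315 / 0.0063 ≈ 110.02 minutes.
Number of half-lives: n = 292/110.02 ≈ 2.654.
Remaining = 25.8 × (1/2)^2.654 = 25.8 × 0.15888 ≈ 4.0991 μg/mL.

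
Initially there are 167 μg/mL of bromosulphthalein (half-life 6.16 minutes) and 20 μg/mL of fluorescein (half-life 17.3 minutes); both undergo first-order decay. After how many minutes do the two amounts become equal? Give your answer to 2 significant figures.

Set 167·(1/2)^(t/6.16) = 20·(1/2)^(t/17.3).
Taking log₂: log₂(167/20) = t·(1/6.16 − 1/17.3).
log₂(8.35) = 3.0618; 1/6.16 − 1/17.3 = 0.10453.
t = 3.0618 / 0.10453 ≈ 29.29 minutes.

29 minutes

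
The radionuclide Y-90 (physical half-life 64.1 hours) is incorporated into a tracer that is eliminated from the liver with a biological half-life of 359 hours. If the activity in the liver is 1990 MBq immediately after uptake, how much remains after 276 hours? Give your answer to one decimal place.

59.1 MBq

1/t_eff = 1/t_phys + 1/t_biol = 1/64.1 + 1/359 = 0.018386 per hour.
t_eff = 64.1 × 359 / (64.1 + 359) ≈ 54.389 hours.
Remaining = 1990 × (1/2)^(276/54.389) = 1990 × (1/2)^5.0746 ≈ 59.055 MBq.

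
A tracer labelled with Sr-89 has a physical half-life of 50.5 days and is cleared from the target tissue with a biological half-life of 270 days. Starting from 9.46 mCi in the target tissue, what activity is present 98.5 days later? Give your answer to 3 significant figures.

1/t_eff = 1/t_phys + 1/t_biol = 1/50.5 + 1/270 = 0.023506 per day.
t_eff = 50.5 × 270 / (50.5 + 270) ≈ 42.543 days.
Remaining = 9.46 × (1/2)^(98.5/42.543) = 9.46 × (1/2)^2.3153 ≈ 1.9007 mCi.

1.90 mCi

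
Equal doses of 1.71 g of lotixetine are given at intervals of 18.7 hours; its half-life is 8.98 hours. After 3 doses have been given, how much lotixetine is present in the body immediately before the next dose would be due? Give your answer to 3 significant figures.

The 3 doses were given 56.1, 37.4, 18.7 hours ago.
Total = 1.71·(1/2)^(56.1/8.98) + 1.71·(1/2)^(37.4/8.98) + 1.71·(1/2)^(18.7/8.98)
      = 0.022511 + 0.095337 + 0.40377 ≈ 0.52161 g.

0.522 g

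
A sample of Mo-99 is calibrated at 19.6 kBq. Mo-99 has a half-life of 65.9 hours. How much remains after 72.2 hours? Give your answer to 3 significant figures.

Number of half-lives: n = 72.2/65.9 ≈ 1.0956.
Remaining = 19.6 × (1/2)^1.0956 = 19.6 × 0.46794 ≈ 9.1717 kBq.

9.17 kBq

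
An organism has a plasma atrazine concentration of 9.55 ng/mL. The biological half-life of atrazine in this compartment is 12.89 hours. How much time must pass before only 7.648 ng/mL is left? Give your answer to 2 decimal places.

Fraction remaining = 7.648/9.55 ≈ 0.80084.
n = log₂(9.55/7.648) = ln(1.2487)/ln 2 ≈ 0.32042 half-lives.
t = n × t½ = 0.32042 × 12.89 ≈ 4.1302 hours.

4.13 hours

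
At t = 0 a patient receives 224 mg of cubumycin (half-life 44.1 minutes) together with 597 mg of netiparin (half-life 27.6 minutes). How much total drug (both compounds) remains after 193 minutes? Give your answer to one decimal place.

cubumycin: 224 × (1/2)^(193/44.1) = 224 × (1/2)^4.3764 ≈ 10.785 mg.
netiparin: 597 × (1/2)^(193/27.6) = 597 × (1/2)^6.9928 ≈ 4.6875 mg.
Total = 10.785 + 4.6875 ≈ 15.472 mg.

15.5 mg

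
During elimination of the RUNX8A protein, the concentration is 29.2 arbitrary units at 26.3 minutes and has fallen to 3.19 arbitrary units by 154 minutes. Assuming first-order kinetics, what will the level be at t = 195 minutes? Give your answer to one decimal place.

Over Δt = 154 − 26.3 = 127.7 minutes, the level fell by a factor of 29.2/3.19 ≈ 9.1536.
n = log₂(9.1536) ≈ 3.1943 half-lives, so t½ = 127.7/3.1943 ≈ 39.977 minutes.
From t = 154 to t = 195: 3.19 × (1/2)^((195−154)/39.977) ≈ 1.567 arbitrary units.

1.6 arbitrary units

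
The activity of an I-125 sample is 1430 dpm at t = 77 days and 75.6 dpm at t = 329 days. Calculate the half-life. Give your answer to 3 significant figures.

Over Δt = 329 − 77 = 252 days, the level fell by a factor of 1430/75.6 ≈ 18.915.
n = log₂(18.915) ≈ 4.2415 half-lives, so t½ = 252/4.2415 ≈ 59.413 days.

59.4 days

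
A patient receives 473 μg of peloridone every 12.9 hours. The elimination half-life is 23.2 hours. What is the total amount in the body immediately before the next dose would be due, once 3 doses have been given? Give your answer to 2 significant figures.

The 3 doses were given 38.7, 25.8, 12.9 hours ago.
Total = 473·(1/2)^(38.7/23.2) + 473·(1/2)^(25.8/23.2) + 473·(1/2)^(12.9/23.2)
      = 148.84 + 218.82 + 321.72 ≈ 689.38 μg.

690 μg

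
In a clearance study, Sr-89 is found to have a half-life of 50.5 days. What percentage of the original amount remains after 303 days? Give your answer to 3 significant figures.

1.56%

n = 303/50.5 ≈ 6 half-lives.
Fraction remaining = (1/2)^6 ≈ 0.015625, i.e. 1.5625%.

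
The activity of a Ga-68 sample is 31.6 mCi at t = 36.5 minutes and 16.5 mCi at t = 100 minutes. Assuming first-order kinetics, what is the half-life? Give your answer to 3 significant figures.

Over Δt = 100 − 36.5 = 63.5 minutes, the level fell by a factor of 31.6/16.5 ≈ 1.9152.
n = log₂(1.9152) ≈ 0.93746 half-lives, so t½ = 63.5/0.93746 ≈ 67.736 minutes.

67.7 minutes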